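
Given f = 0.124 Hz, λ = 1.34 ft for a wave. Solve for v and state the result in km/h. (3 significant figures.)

0.182 km/h

Directly: v = fλ.
f = 0.124 Hz; λ = 1.34 ft = 0.4084 m.
v = 0.05065 m/s
0.05065 m/s × (1 km/h / 0.2778 m/s) = 0.1823 km/h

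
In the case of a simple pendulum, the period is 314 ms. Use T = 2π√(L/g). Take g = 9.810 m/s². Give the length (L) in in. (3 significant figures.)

0.965 in

Rearranging T = 2π√(L/g) for L: L = g·(T/2π)².
T = 314 ms = 0.3140 s; g = 9.810 m/s².
L = 0.02450 m
0.02450 m × (1 in / 0.02540 m) = 0.9646 in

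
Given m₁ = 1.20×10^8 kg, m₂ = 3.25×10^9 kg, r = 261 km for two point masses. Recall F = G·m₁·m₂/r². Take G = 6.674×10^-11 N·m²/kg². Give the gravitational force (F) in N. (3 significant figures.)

3.82×10^-4 N

F is given directly by: F = Gm₁m₂/r².
m₁ = 1.20×10^8 kg; m₂ = 3.25×10^9 kg; r = 261 km = 2.610×10^5 m; G = 6.674×10^-11 N·m²/kg².
F = 3.821×10^-4 N  (the unit combination reduces to kg·m/s² = N)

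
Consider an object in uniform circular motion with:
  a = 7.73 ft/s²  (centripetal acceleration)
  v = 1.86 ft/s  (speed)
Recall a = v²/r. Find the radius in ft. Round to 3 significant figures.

Solving a = v²/r for r: r = v²/a.
a = 7.73 ft/s² = 2.356 m/s²; v = 1.86 ft/s = 0.5669 m/s.
r = 0.1364 m
0.1364 m × (1 ft / 0.3048 m) = 0.4476 ft

0.448 ft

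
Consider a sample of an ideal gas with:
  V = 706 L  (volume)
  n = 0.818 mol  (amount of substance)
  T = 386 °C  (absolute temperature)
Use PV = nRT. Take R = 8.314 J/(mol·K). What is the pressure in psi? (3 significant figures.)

0.921 psi

P is given directly by: P = nRT/V.
V = 706 L = 0.7060 m³; n = 0.818 mol; T = 386 °C = 659.1 K; R = 8.314 J/(mol·K).
P = 6350 Pa
6350 Pa × (1 psi / 6895 Pa) = 0.9209 psi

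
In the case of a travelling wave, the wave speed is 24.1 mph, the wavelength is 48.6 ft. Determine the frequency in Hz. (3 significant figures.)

0.727 Hz

Rearranging v = f·λ for f: f = v/λ.
v = 24.1 mph = 10.77 m/s; λ = 48.6 ft = 14.81 m.
f = 0.7273 Hz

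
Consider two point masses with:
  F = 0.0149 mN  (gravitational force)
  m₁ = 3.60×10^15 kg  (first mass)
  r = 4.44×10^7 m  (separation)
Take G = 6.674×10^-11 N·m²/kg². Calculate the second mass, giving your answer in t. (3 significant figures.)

Rearranging: m₂ = F·r²/(G·m₁).
F = 0.0149 mN = 1.490×10^-5 N; m₁ = 3.60×10^15 kg; r = 4.44×10^7 m; G = 6.674×10^-11 N·m²/kg².
m₂ = 1.223×10^5 kg
1.223×10^5 kg × (1 t / 1000 kg) = 122.3 t

122 t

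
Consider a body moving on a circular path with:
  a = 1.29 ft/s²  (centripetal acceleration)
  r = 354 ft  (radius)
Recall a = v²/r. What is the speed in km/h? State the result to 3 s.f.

Rearranging a = v²/r for v: v = √(a·r).
a = 1.29 ft/s² = 0.3932 m/s²; r = 354 ft = 107.9 m.
v = 6.513 m/s
6.513 m/s × (1 km/h / 0.2778 m/s) = 23.45 km/h

23.4 km/h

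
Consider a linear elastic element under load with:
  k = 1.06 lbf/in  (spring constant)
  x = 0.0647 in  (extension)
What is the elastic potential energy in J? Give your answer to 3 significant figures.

2.51×10^-4 J

Directly: U = ½kx².
k = 1.06 lbf/in = 185.6 N/m; x = 0.0647 in = 0.001643 m.
U = 2.507×10^-4 J  (the unit combination reduces to kg·m²/s² = J)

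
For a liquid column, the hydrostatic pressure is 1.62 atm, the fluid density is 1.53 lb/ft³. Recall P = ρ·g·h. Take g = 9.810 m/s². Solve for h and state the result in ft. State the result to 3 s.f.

Rearranging: h = P/(ρ·g).
P = 1.62 atm = 1.641×10^5 Pa; ρ = 1.53 lb/ft³ = 24.51 kg/m³; g = 9.810 m/s².
h = 682.7 m
682.7 m × (1 ft / 0.3048 m) = 2240 ft

2240 ft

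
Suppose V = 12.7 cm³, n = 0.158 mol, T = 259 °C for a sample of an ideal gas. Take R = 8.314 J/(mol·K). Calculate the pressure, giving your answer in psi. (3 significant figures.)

From the ideal-gas law: P = nRT/V.
V = 12.7 cm³ = 1.270×10^-5 m³; n = 0.158 mol; T = 259 °C = 532.1 K; R = 8.314 J/(mol·K).
P = 5.504×10^7 Pa
5.504×10^7 Pa × (1 psi / 6895 Pa) = 7983 psi

7980 psi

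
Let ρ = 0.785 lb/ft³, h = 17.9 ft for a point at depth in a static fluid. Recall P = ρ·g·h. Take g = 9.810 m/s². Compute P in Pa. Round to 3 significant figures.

673 Pa

Directly: P = ρgh.
ρ = 0.785 lb/ft³ = 12.57 kg/m³; h = 17.9 ft = 5.456 m; g = 9.810 m/s².
P = 673.0 Pa  (the unit combination reduces to kg/(m·s²) = Pa)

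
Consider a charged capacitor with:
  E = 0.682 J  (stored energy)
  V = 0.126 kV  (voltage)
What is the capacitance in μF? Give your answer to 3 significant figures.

85.9 μF

Solving E = ½C·V² for C: C = 2E/V².
E = 0.682 J; V = 0.126 kV = 126.0 V.
C = 8.592×10^-5 F
8.592×10^-5 F × (1 μF / 1.000×10^-6 F) = 85.92 μF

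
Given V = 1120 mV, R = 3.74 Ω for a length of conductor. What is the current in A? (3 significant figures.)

0.299 A

Rearranging V = I·R for I: I = V/R.
V = 1120 mV = 1.120 V; R = 3.74 Ω.
I = 0.2995 A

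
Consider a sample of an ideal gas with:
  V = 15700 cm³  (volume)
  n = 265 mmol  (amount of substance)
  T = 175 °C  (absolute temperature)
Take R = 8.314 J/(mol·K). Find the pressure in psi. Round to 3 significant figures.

9.12 psi

Directly: P = nRT/V.
V = 15700 cm³ = 0.01570 m³; n = 265 mmol = 0.2650 mol; T = 175 °C = 448.1 K; R = 8.314 J/(mol·K).
P = 62890 Pa
62890 Pa × (1 psi / 6895 Pa) = 9.121 psi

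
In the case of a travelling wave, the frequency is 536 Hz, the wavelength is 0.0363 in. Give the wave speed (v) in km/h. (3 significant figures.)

1.78 km/h

Directly: v = fλ.
f = 536 Hz; λ = 0.0363 in = 9.220×10^-4 m.
v = 0.4942 m/s
0.4942 m/s × (1 km/h / 0.2778 m/s) = 1.779 km/h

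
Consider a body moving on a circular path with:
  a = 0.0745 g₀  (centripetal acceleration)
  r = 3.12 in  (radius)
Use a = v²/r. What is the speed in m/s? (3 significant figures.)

0.241 m/s

Rearranging: v = √(a·r).
a = 0.0745 g₀ = 0.7306 m/s²; r = 3.12 in = 0.07925 m.
v = 0.2406 m/s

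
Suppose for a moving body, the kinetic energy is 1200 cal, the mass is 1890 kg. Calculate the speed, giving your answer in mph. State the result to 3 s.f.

5.16 mph

Rearranging KE = ½mv² for v: v = √(2·KE/m).
KE = 1200 cal = 5021 J; m = 1890 kg.
v = 2.305 m/s
2.305 m/s × (1 mph / 0.4470 m/s) = 5.156 mph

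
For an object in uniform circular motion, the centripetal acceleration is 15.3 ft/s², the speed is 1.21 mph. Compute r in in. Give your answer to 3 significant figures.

2.47 in

Solving a = v²/r for r: r = v²/a.
a = 15.3 ft/s² = 4.663 m/s²; v = 1.21 mph = 0.5409 m/s.
r = 0.06274 m
0.06274 m × (1 in / 0.02540 m) = 2.470 in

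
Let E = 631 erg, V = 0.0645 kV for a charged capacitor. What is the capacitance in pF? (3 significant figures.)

30300 pF

Rearranging E = ½C·V² for C: C = 2E/V².
E = 631 erg = 6.310×10^-5 J; V = 0.0645 kV = 64.50 V.
C = 3.033×10^-8 F
3.033×10^-8 F × (1 pF / 1.000×10^-12 F) = 30335 pF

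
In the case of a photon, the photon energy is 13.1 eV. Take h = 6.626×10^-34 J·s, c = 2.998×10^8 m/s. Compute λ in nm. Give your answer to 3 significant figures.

94.6 nm

Rearranging E = h·c/λ for λ: λ = hc/E.
E = 13.1 eV = 2.099×10^-18 J; h = 6.626×10^-34 J·s; c = 2.998×10^8 m/s.
λ = 9.465×10^-8 m
9.465×10^-8 m × (1 nm / 1.000×10^-9 m) = 94.65 nm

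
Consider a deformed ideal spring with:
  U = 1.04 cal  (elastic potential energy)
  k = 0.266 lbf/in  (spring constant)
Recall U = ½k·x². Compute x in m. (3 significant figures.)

0.432 m

Solving U = ½k·x² for x: x = √(2U/k).
U = 1.04 cal = 4.351 J; k = 0.266 lbf/in = 46.58 N/m.
x = 0.4322 m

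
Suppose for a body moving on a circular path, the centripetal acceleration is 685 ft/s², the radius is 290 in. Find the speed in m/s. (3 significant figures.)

Solving a = v²/r for v: v = √(a·r).
a = 685 ft/s² = 208.8 m/s²; r = 290 in = 7.366 m.
v = 39.22 m/s

39.2 m/s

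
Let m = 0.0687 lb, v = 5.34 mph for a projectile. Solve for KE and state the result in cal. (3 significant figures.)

0.0212 cal

Directly: KE = ½mv².
m = 0.0687 lb = 0.03116 kg; v = 5.34 mph = 2.387 m/s.
KE = 0.08879 J
0.08879 J × (1 cal / 4.184 J) = 0.02122 cal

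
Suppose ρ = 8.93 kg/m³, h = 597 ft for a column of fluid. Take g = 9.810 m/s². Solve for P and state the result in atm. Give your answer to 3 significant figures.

P is given directly by: P = ρgh.
ρ = 8.93 kg/m³; h = 597 ft = 182.0 m; g = 9.810 m/s².
P = 15941 Pa
15941 Pa × (1 atm / 1.013×10^5 Pa) = 0.1573 atm

0.157 atm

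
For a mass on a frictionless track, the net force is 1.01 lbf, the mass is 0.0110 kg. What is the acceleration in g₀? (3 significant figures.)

41.6 g₀

Rearranging: a = F/m.
F = 1.01 lbf = 4.493 N; m = 0.0110 kg.
a = 408.4 m/s²
408.4 m/s² × (1 g₀ / 9.807 m/s²) = 41.65 g₀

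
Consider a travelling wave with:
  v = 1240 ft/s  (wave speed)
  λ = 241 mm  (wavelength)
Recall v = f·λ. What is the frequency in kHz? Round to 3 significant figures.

Rearranging v = f·λ for f: f = v/λ.
v = 1240 ft/s = 378.0 m/s; λ = 241 mm = 0.2410 m.
f = 1568 Hz
1568 Hz × (1 kHz / 1000 Hz) = 1.568 kHz

1.57 kHz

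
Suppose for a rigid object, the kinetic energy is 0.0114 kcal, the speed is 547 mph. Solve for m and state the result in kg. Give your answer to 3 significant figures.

Rearranging KE = ½mv² for m: m = 2·KE/v².
KE = 0.0114 kcal = 47.70 J; v = 547 mph = 244.5 m/s.
m = 0.001595 kg

0.00160 kg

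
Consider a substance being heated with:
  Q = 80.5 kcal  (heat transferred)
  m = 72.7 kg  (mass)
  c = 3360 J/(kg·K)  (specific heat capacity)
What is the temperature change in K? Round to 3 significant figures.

Rearranging: ΔT = Q/(m·c).
Q = 80.5 kcal = 3.368×10^5 J; m = 72.7 kg; c = 3360 J/(kg·K).
ΔT = 1.379 K

1.38 K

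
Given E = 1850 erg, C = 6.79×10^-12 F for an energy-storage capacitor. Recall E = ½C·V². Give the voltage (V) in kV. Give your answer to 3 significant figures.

7.38 kV

Rearranging: V = √(2E/C).
E = 1850 erg = 1.850×10^-4 J; C = 6.79×10^-12 F.
V = 7382 V
7382 V × (1 kV / 1000 V) = 7.382 kV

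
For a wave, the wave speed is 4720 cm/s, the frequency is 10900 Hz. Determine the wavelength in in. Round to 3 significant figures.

Rearranging: λ = v/f.
v = 4720 cm/s = 47.20 m/s; f = 10900 Hz.
λ = 0.004330 m
0.004330 m × (1 in / 0.02540 m) = 0.1705 in

0.170 in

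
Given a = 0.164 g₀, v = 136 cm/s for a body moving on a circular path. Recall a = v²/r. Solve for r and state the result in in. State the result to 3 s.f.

Rearranging a = v²/r for r: r = v²/a.
a = 0.164 g₀ = 1.608 m/s²; v = 136 cm/s = 1.360 m/s.
r = 1.150 m
1.150 m × (1 in / 0.02540 m) = 45.28 in

45.3 in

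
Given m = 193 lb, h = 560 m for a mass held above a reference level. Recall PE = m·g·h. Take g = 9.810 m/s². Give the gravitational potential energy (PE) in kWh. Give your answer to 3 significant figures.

PE is given directly by: PE = mgh.
m = 193 lb = 87.54 kg; h = 560 m; g = 9.810 m/s².
PE = 4.809×10^5 J
4.809×10^5 J × (1 kWh / 3.600×10^6 J) = 0.1336 kWh

0.134 kWh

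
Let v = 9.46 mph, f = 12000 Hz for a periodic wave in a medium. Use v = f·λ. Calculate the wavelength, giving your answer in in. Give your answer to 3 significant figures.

Rearranging v = f·λ for λ: λ = v/f.
v = 9.46 mph = 4.229 m/s; f = 12000 Hz.
λ = 3.524×10^-4 m
3.524×10^-4 m × (1 in / 0.02540 m) = 0.01387 in

0.0139 in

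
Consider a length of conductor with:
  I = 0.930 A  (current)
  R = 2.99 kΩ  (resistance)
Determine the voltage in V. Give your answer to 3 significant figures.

2780 V

From Ohm's law: V = IR.
I = 0.930 A; R = 2.99 kΩ = 2990 Ω.
V = 2781 V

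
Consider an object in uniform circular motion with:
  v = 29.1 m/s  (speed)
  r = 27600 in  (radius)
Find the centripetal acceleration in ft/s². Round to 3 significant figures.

3.96 ft/s²

a is given directly by: a = v²/r.
v = 29.1 m/s; r = 27600 in = 701.0 m.
a = 1.208 m/s²
1.208 m/s² × (1 ft/s² / 0.3048 m/s²) = 3.963 ft/s²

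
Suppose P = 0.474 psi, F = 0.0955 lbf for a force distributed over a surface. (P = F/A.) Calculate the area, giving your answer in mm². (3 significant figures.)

Rearranging P = F/A for A: A = F/P.
P = 0.474 psi = 3268 Pa; F = 0.0955 lbf = 0.4248 N.
A = 1.300×10^-4 m²
1.300×10^-4 m² × (1 mm² / 1.000×10^-6 m²) = 130.0 mm²

130 mm²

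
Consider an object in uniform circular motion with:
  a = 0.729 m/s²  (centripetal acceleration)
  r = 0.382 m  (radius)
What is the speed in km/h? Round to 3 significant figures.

1.90 km/h

Rearranging: v = √(a·r).
a = 0.729 m/s²; r = 0.382 m.
v = 0.5277 m/s
0.5277 m/s × (1 km/h / 0.2778 m/s) = 1.900 km/h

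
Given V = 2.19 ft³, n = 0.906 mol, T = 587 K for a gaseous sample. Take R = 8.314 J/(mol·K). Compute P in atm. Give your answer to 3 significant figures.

0.704 atm

From the ideal-gas law: P = nRT/V.
V = 2.19 ft³ = 0.06201 m³; n = 0.906 mol; T = 587 K; R = 8.314 J/(mol·K).
P = 71300 Pa
71300 Pa × (1 atm / 1.013×10^5 Pa) = 0.7037 atm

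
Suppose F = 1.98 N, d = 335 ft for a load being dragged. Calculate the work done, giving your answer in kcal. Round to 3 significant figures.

0.0483 kcal

W is given directly by: W = F·d.
F = 1.98 N; d = 335 ft = 102.1 m.
W = 202.2 J
202.2 J × (1 kcal / 4184 J) = 0.04832 kcal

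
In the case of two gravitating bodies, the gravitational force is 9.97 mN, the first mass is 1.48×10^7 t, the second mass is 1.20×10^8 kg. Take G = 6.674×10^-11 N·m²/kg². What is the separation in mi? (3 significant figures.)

67.8 mi

From Newton's law of gravitation: r = √(G·m₁m₂/F).
F = 9.97 mN = 0.009970 N; m₁ = 1.48×10^7 t = 1.480×10^10 kg; m₂ = 1.20×10^8 kg; G = 6.674×10^-11 N·m²/kg².
r = 1.090×10^5 m
1.090×10^5 m × (1 mi / 1609 m) = 67.75 mi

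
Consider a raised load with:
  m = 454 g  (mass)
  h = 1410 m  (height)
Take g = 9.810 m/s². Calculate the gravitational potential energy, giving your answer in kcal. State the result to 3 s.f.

1.50 kcal

PE is given directly by: PE = mgh.
m = 454 g = 0.4540 kg; h = 1410 m; g = 9.810 m/s².
PE = 6280 J  (the unit combination reduces to kg·m²/s² = J)
6280 J × (1 kcal / 4184 J) = 1.501 kcal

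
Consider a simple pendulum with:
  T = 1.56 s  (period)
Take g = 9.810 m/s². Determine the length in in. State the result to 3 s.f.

23.8 in

Rearranging: L = g·(T/2π)².
T = 1.56 s; g = 9.810 m/s².
L = 0.6047 m
0.6047 m × (1 in / 0.02540 m) = 23.81 in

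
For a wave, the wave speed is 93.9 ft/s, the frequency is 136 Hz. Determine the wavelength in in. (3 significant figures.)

Rearranging v = f·λ for λ: λ = v/f.
v = 93.9 ft/s = 28.62 m/s; f = 136 Hz.
λ = 0.2104 m
0.2104 m × (1 in / 0.02540 m) = 8.285 in

8.29 in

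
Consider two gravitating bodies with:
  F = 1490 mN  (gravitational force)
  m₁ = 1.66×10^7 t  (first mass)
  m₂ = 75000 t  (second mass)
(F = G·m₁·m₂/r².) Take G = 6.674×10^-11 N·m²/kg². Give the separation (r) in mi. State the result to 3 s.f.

From Newton's law of gravitation: r = √(G·m₁m₂/F).
F = 1490 mN = 1.490 N; m₁ = 1.66×10^7 t = 1.660×10^10 kg; m₂ = 75000 t = 7.500×10^7 kg; G = 6.674×10^-11 N·m²/kg².
r = 7468 m
7468 m × (1 mi / 1609 m) = 4.640 mi

4.64 mi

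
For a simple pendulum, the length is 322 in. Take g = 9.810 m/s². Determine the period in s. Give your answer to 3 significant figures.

T is given directly by: T = 2π√(L/g).
L = 322 in = 8.179 m; g = 9.810 m/s².
T = 5.737 s

5.74 s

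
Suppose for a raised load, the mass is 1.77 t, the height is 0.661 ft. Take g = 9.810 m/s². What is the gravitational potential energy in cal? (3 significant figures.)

836 cal

Directly: PE = mgh.
m = 1.77 t = 1770 kg; h = 0.661 ft = 0.2015 m; g = 9.810 m/s².
PE = 3498 J
3498 J × (1 cal / 4.184 J) = 836.1 cal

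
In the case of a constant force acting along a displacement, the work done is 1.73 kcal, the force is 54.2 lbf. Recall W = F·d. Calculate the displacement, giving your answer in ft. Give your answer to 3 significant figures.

98.5 ft

Rearranging: d = W/F.
W = 1.73 kcal = 7238 J; F = 54.2 lbf = 241.1 N.
d = 30.02 m
30.02 m × (1 ft / 0.3048 m) = 98.50 ft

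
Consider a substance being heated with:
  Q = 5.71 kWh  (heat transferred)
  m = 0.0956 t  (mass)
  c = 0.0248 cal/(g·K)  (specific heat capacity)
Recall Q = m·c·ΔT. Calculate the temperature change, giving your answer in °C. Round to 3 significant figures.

Rearranging: ΔT = Q/(m·c).
Q = 5.71 kWh = 2.056×10^7 J; m = 0.0956 t = 95.60 kg; c = 0.0248 cal/(g·K) = 103.8 J/(kg·K).
ΔT = 2072 K
Since 1 °C = 1 K, 2072 °C.

2070 °C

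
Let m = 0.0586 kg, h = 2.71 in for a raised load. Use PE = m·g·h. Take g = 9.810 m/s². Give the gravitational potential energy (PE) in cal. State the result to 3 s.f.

0.00946 cal

PE is given directly by: PE = mgh.
m = 0.0586 kg; h = 2.71 in = 0.06883 m; g = 9.810 m/s².
PE = 0.03957 J
0.03957 J × (1 cal / 4.184 J) = 0.009458 cal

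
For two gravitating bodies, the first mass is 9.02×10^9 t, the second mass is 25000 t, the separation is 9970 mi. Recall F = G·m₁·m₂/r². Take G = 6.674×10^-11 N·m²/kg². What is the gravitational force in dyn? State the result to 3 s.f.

5.85 dyn

From Newton's law of gravitation: F = Gm₁m₂/r².
m₁ = 9.02×10^9 t = 9.020×10^12 kg; m₂ = 25000 t = 2.500×10^7 kg; r = 9970 mi = 1.605×10^7 m; G = 6.674×10^-11 N·m²/kg².
F = 5.846×10^-5 N  (the unit combination reduces to kg·m/s² = N)
5.846×10^-5 N × (1 dyn / 1.000×10^-5 N) = 5.846 dyn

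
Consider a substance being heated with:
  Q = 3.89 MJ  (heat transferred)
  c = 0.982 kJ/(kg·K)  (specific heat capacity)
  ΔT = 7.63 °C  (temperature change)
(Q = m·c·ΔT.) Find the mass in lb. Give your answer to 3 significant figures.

Solving Q = m·c·ΔT for m: m = Q/(c·ΔT).
Q = 3.89 MJ = 3.890×10^6 J; c = 0.982 kJ/(kg·K) = 982.0 J/(kg·K); ΔT = 7.63 °C = 7.630 K.
m = 519.2 kg
519.2 kg × (1 lb / 0.4536 kg) = 1145 lb

1140 lb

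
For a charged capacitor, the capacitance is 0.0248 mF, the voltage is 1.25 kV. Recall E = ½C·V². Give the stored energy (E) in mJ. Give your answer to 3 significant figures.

19400 mJ

E is given directly by: E = ½CV².
C = 0.0248 mF = 2.480×10^-5 F; V = 1.25 kV = 1250 V.
E = 19.38 J
19.38 J × (1 mJ / 0.001000 J) = 19375 mJ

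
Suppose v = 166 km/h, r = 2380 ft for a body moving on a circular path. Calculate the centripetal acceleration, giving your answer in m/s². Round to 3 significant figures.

Directly: a = v²/r.
v = 166 km/h = 46.11 m/s; r = 2380 ft = 725.4 m.
a = 2.931 m/s²

2.93 m/s²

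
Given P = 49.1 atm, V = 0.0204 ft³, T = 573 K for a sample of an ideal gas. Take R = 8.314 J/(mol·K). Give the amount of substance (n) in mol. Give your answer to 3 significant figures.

Rearranging PV = nRT for n: n = PV/(RT).
P = 49.1 atm = 4.975×10^6 Pa; V = 0.0204 ft³ = 5.777×10^-4 m³; T = 573 K; R = 8.314 J/(mol·K).
n = 0.6033 mol

0.603 mol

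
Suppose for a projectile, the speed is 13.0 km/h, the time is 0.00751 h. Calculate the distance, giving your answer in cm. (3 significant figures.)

Rearranging: d = v·t.
v = 13.0 km/h = 3.611 m/s; t = 0.00751 h = 27.04 s.
d = 97.63 m
97.63 m × (1 cm / 0.01000 m) = 9763 cm

9760 cm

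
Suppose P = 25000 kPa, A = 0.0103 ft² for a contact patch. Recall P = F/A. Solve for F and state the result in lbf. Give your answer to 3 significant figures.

Solving P = F/A for F: F = P·A.
P = 25000 kPa = 2.500×10^7 Pa; A = 0.0103 ft² = 9.569×10^-4 m².
F = 23923 N  (the unit combination reduces to kg·m/s² = N)
23923 N × (1 lbf / 4.448 N) = 5378 lbf

5380 lbf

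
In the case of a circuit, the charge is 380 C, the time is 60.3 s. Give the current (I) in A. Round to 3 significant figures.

6.30 A

Solving q = I·t for I: I = q/t.
q = 380 C; t = 60.3 s.
I = 6.302 A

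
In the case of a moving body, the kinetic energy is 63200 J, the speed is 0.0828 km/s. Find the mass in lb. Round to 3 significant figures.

40.6 lb

Solving KE = ½mv² for m: m = 2·KE/v².
KE = 63200 J; v = 0.0828 km/s = 82.80 m/s.
m = 18.44 kg
18.44 kg × (1 lb / 0.4536 kg) = 40.65 lb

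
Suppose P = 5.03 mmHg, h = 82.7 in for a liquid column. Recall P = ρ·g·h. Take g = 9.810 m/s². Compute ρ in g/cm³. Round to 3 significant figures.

0.0325 g/cm³

Rearranging P = ρ·g·h for ρ: ρ = P/(g·h).
P = 5.03 mmHg = 670.6 Pa; h = 82.7 in = 2.101 m; g = 9.810 m/s².
ρ = 32.54 kg/m³
32.54 kg/m³ × (1 g/cm³ / 1000 kg/m³) = 0.03254 g/cm³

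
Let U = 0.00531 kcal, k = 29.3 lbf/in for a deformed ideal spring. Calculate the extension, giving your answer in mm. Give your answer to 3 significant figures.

93.1 mm

Rearranging U = ½k·x² for x: x = √(2U/k).
U = 0.00531 kcal = 22.22 J; k = 29.3 lbf/in = 5131 N/m.
x = 0.09306 m
0.09306 m × (1 mm / 0.001000 m) = 93.06 mm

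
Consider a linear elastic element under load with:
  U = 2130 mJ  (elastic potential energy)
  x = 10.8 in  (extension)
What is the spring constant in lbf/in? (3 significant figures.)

Solving U = ½k·x² for k: k = 2U/x².
U = 2130 mJ = 2.130 J; x = 10.8 in = 0.2743 m.
k = 56.61 N/m
56.61 N/m × (1 lbf/in / 175.1 N/m) = 0.3233 lbf/in

0.323 lbf/in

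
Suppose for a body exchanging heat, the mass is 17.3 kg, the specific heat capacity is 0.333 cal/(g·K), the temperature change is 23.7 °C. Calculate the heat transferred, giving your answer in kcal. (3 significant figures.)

Q is given directly by: Q = mcΔT.
m = 17.3 kg; c = 0.333 cal/(g·K) = 1393 J/(kg·K); ΔT = 23.7 °C = 23.70 K.
Q = 5.713×10^5 J
5.713×10^5 J × (1 kcal / 4184 J) = 136.5 kcal

137 kcal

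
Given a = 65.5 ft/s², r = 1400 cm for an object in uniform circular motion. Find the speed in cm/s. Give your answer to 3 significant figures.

Rearranging a = v²/r for v: v = √(a·r).
a = 65.5 ft/s² = 19.96 m/s²; r = 1400 cm = 14.00 m.
v = 16.72 m/s
16.72 m/s × (1 cm/s / 0.01000 m/s) = 1672 cm/s

1670 cm/s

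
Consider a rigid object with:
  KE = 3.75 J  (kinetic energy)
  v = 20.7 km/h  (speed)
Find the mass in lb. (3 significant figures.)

0.500 lb

Solving KE = ½mv² for m: m = 2·KE/v².
KE = 3.75 J; v = 20.7 km/h = 5.750 m/s.
m = 0.2268 kg
0.2268 kg × (1 lb / 0.4536 kg) = 0.5001 lb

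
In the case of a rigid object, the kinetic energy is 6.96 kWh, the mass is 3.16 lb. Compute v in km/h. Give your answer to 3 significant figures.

Solving KE = ½mv² for v: v = √(2·KE/m).
KE = 6.96 kWh = 2.506×10^7 J; m = 3.16 lb = 1.433 kg.
v = 5913 m/s
5913 m/s × (1 km/h / 0.2778 m/s) = 21286 km/h

21300 km/h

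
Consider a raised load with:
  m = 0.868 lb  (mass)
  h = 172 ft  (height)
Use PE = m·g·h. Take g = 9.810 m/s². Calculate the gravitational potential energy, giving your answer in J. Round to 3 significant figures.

202 J

PE is given directly by: PE = mgh.
m = 0.868 lb = 0.3937 kg; h = 172 ft = 52.43 m; g = 9.810 m/s².
PE = 202.5 J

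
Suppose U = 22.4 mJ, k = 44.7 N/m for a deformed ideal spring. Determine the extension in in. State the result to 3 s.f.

Solving U = ½k·x² for x: x = √(2U/k).
U = 22.4 mJ = 0.02240 J; k = 44.7 N/m.
x = 0.03166 m
0.03166 m × (1 in / 0.02540 m) = 1.246 in

1.25 in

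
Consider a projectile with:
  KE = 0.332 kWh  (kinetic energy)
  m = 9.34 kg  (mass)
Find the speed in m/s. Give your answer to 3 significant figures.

Rearranging: v = √(2·KE/m).
KE = 0.332 kWh = 1.195×10^6 J; m = 9.34 kg.
v = 505.9 m/s

506 m/s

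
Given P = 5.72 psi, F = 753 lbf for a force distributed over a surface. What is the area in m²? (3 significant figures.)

Solving P = F/A for A: A = F/P.
P = 5.72 psi = 39438 Pa; F = 753 lbf = 3350 N.
A = 0.08493 m²

0.0849 m²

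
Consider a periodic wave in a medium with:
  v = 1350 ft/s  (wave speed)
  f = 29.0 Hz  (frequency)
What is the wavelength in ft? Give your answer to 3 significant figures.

Rearranging v = f·λ for λ: λ = v/f.
v = 1350 ft/s = 411.5 m/s; f = 29.0 Hz.
λ = 14.19 m
14.19 m × (1 ft / 0.3048 m) = 46.55 ft

46.6 ft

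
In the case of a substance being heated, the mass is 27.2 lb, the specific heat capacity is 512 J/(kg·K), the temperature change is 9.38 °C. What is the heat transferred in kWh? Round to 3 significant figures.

0.0165 kWh

Q is given directly by: Q = mcΔT.
m = 27.2 lb = 12.34 kg; c = 512 J/(kg·K); ΔT = 9.38 °C = 9.380 K.
Q = 59253 J
59253 J × (1 kWh / 3.600×10^6 J) = 0.01646 kWh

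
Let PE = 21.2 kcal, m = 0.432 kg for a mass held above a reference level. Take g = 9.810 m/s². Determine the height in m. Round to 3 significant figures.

20900 m

Solving PE = m·g·h for h: h = PE/(m·g).
PE = 21.2 kcal = 88701 J; m = 0.432 kg; g = 9.810 m/s².
h = 20930 m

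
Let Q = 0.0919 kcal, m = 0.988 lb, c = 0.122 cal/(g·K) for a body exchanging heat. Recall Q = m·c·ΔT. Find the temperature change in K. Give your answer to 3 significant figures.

Solving Q = m·c·ΔT for ΔT: ΔT = Q/(m·c).
Q = 0.0919 kcal = 384.5 J; m = 0.988 lb = 0.4481 kg; c = 0.122 cal/(g·K) = 510.4 J/(kg·K).
ΔT = 1.681 K

1.68 K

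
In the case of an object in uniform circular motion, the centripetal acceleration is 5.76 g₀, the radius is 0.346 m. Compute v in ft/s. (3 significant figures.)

Rearranging: v = √(a·r).
a = 5.76 g₀ = 56.49 m/s²; r = 0.346 m.
v = 4.421 m/s
4.421 m/s × (1 ft/s / 0.3048 m/s) = 14.50 ft/s

14.5 ft/s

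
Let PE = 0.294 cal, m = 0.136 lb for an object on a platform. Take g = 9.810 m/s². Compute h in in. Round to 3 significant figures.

Solving PE = m·g·h for h: h = PE/(m·g).
PE = 0.294 cal = 1.230 J; m = 0.136 lb = 0.06169 kg; g = 9.810 m/s².
h = 2.033 m
2.033 m × (1 in / 0.02540 m) = 80.03 in

80.0 in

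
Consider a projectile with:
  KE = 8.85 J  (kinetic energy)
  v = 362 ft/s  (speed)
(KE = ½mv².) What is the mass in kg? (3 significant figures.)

Rearranging: m = 2·KE/v².
KE = 8.85 J; v = 362 ft/s = 110.3 m/s.
m = 0.001454 kg

0.00145 kg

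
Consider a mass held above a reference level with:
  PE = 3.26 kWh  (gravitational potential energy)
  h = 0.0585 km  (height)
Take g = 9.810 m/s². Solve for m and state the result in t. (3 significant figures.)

Solving PE = m·g·h for m: m = PE/(g·h).
PE = 3.26 kWh = 1.174×10^7 J; h = 0.0585 km = 58.50 m; g = 9.810 m/s².
m = 20450 kg
20450 kg × (1 t / 1000 kg) = 20.45 t

20.5 t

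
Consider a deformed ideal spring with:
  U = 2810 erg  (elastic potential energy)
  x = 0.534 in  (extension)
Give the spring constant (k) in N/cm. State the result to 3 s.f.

Rearranging U = ½k·x² for k: k = 2U/x².
U = 2810 erg = 2.810×10^-4 J; x = 0.534 in = 0.01356 m.
k = 3.055 N/m
3.055 N/m × (1 N/cm / 100.0 N/m) = 0.03055 N/cm

0.0305 N/cm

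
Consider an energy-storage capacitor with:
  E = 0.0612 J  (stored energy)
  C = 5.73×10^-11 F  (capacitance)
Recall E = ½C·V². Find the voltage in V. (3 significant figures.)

46200 V

Rearranging E = ½C·V² for V: V = √(2E/C).
E = 0.0612 J; C = 5.73×10^-11 F.
V = 46218 V  (the unit combination reduces to kg·m²/(A·s³) = V)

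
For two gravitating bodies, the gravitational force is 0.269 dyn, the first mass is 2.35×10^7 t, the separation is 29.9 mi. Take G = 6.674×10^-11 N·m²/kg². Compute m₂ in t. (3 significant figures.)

Rearranging: m₂ = F·r²/(G·m₁).
F = 0.269 dyn = 2.690×10^-6 N; m₁ = 2.35×10^7 t = 2.350×10^10 kg; r = 29.9 mi = 48119 m; G = 6.674×10^-11 N·m²/kg².
m₂ = 3971 kg
3971 kg × (1 t / 1000 kg) = 3.971 t

3.97 t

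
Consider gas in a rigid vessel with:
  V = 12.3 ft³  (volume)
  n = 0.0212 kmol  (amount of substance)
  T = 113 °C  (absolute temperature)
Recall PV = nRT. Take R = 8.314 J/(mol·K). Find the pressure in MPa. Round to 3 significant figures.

P is given directly by: P = nRT/V.
V = 12.3 ft³ = 0.3483 m³; n = 0.0212 kmol = 21.20 mol; T = 113 °C = 386.1 K; R = 8.314 J/(mol·K).
P = 1.954×10^5 Pa
1.954×10^5 Pa × (1 MPa / 1.000×10^6 Pa) = 0.1954 MPa

0.195 MPa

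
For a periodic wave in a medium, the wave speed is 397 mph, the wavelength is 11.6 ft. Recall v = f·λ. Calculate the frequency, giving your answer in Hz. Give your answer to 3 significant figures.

50.2 Hz

Rearranging v = f·λ for f: f = v/λ.
v = 397 mph = 177.5 m/s; λ = 11.6 ft = 3.536 m.
f = 50.20 Hz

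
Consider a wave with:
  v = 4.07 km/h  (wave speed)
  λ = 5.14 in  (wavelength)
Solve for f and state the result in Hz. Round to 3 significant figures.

8.66 Hz

Solving v = f·λ for f: f = v/λ.
v = 4.07 km/h = 1.131 m/s; λ = 5.14 in = 0.1306 m.
f = 8.660 Hz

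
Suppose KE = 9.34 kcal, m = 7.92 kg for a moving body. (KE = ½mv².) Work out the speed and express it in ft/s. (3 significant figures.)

326 ft/s

Rearranging KE = ½mv² for v: v = √(2·KE/m).
KE = 9.34 kcal = 39079 J; m = 7.92 kg.
v = 99.34 m/s
99.34 m/s × (1 ft/s / 0.3048 m/s) = 325.9 ft/s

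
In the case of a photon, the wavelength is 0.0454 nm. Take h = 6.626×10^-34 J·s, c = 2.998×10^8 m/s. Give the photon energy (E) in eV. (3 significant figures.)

27300 eV

Directly: E = hc/λ.
λ = 0.0454 nm = 4.540×10^-11 m; h = 6.626×10^-34 J·s; c = 2.998×10^8 m/s.
E = 4.375×10^-15 J
4.375×10^-15 J × (1 eV / 1.602×10^-19 J) = 27310 eV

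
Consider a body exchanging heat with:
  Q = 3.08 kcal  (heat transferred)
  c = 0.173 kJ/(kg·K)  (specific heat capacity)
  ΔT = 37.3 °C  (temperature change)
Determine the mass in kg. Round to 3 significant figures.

2.00 kg

Solving Q = m·c·ΔT for m: m = Q/(c·ΔT).
Q = 3.08 kcal = 12887 J; c = 0.173 kJ/(kg·K) = 173.0 J/(kg·K); ΔT = 37.3 °C = 37.30 K.
m = 1.997 kg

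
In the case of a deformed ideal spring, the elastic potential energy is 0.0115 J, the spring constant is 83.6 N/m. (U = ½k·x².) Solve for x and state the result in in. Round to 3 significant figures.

Rearranging: x = √(2U/k).
U = 0.0115 J; k = 83.6 N/m.
x = 0.01659 m
0.01659 m × (1 in / 0.02540 m) = 0.6530 in

0.653 in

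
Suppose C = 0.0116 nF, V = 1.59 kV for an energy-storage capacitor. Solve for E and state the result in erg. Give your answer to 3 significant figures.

147 erg

E is given directly by: E = ½CV².
C = 0.0116 nF = 1.160×10^-11 F; V = 1.59 kV = 1590 V.
E = 1.466×10^-5 J
1.466×10^-5 J × (1 erg / 1.000×10^-7 J) = 146.6 erg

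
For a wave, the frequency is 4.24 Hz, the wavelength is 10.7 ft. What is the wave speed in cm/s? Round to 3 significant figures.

1380 cm/s

v is given directly by: v = fλ.
f = 4.24 Hz; λ = 10.7 ft = 3.261 m.
v = 13.83 m/s
13.83 m/s × (1 cm/s / 0.01000 m/s) = 1383 cm/s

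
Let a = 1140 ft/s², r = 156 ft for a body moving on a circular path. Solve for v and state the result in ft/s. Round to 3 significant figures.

Rearranging: v = √(a·r).
a = 1140 ft/s² = 347.5 m/s²; r = 156 ft = 47.55 m.
v = 128.5 m/s
128.5 m/s × (1 ft/s / 0.3048 m/s) = 421.7 ft/s

422 ft/s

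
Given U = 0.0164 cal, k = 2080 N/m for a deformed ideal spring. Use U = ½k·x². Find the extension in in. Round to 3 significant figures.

Solving U = ½k·x² for x: x = √(2U/k).
U = 0.0164 cal = 0.06862 J; k = 2080 N/m.
x = 0.008123 m
0.008123 m × (1 in / 0.02540 m) = 0.3198 in

0.320 in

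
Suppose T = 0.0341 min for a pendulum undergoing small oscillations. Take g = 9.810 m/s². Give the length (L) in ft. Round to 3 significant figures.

Rearranging T = 2π√(L/g) for L: L = g·(T/2π)².
T = 0.0341 min = 2.046 s; g = 9.810 m/s².
L = 1.040 m
1.040 m × (1 ft / 0.3048 m) = 3.413 ft

3.41 ft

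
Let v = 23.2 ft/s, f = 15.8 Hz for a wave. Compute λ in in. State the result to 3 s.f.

17.6 in

Solving v = f·λ for λ: λ = v/f.
v = 23.2 ft/s = 7.071 m/s; f = 15.8 Hz.
λ = 0.4476 m
0.4476 m × (1 in / 0.02540 m) = 17.62 in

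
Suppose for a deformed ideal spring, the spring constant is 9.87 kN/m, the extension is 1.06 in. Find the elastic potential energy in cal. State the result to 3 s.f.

Directly: U = ½kx².
k = 9.87 kN/m = 9870 N/m; x = 1.06 in = 0.02692 m.
U = 3.577 J
3.577 J × (1 cal / 4.184 J) = 0.8550 cal

0.855 cal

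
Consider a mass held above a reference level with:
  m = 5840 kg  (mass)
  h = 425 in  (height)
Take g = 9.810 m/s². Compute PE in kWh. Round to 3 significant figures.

0.172 kWh

PE is given directly by: PE = mgh.
m = 5840 kg; h = 425 in = 10.79 m; g = 9.810 m/s².
PE = 6.184×10^5 J  (the unit combination reduces to kg·m²/s² = J)
6.184×10^5 J × (1 kWh / 3.600×10^6 J) = 0.1718 kWh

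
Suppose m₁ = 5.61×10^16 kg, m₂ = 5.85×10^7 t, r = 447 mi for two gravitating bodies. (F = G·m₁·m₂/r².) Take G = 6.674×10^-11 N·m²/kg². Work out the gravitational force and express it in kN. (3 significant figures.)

423 kN

F is given directly by: F = Gm₁m₂/r².
m₁ = 5.61×10^16 kg; m₂ = 5.85×10^7 t = 5.850×10^10 kg; r = 447 mi = 7.194×10^5 m; G = 6.674×10^-11 N·m²/kg².
F = 4.232×10^5 N  (the unit combination reduces to kg·m/s² = N)
4.232×10^5 N × (1 kN / 1000 N) = 423.2 kN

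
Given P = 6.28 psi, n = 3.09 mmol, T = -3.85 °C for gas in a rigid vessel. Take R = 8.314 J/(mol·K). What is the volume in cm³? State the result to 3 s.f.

Rearranging: V = nRT/P.
P = 6.28 psi = 43299 Pa; n = 3.09 mmol = 0.003090 mol; T = -3.85 °C = 269.3 K; R = 8.314 J/(mol·K).
V = 1.598×10^-4 m³
1.598×10^-4 m³ × (1 cm³ / 1.000×10^-6 m³) = 159.8 cm³

160 cm³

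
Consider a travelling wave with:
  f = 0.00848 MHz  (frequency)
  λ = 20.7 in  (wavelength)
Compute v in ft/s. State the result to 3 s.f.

14600 ft/s

Directly: v = fλ.
f = 0.00848 MHz = 8480 Hz; λ = 20.7 in = 0.5258 m.
v = 4459 m/s
4459 m/s × (1 ft/s / 0.3048 m/s) = 14628 ft/s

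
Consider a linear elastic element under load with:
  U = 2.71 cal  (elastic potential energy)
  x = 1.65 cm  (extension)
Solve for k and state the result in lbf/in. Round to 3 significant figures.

Rearranging: k = 2U/x².
U = 2.71 cal = 11.34 J; x = 1.65 cm = 0.01650 m.
k = 83296 N/m
83296 N/m × (1 lbf/in / 175.1 N/m) = 475.6 lbf/in

476 lbf/in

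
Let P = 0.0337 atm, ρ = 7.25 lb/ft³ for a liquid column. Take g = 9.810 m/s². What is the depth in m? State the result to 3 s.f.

3.00 m

Rearranging P = ρ·g·h for h: h = P/(ρ·g).
P = 0.0337 atm = 3415 Pa; ρ = 7.25 lb/ft³ = 116.1 kg/m³; g = 9.810 m/s².
h = 2.997 m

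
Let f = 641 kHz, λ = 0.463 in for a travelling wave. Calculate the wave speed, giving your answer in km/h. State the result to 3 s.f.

v is given directly by: v = fλ.
f = 641 kHz = 6.410×10^5 Hz; λ = 0.463 in = 0.01176 m.
v = 7538 m/s
7538 m/s × (1 km/h / 0.2778 m/s) = 27138 km/h

27100 km/h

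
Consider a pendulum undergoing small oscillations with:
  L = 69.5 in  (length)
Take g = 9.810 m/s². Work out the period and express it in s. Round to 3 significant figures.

2.67 s

T is given directly by: T = 2π√(L/g).
L = 69.5 in = 1.765 m; g = 9.810 m/s².
T = 2.665 s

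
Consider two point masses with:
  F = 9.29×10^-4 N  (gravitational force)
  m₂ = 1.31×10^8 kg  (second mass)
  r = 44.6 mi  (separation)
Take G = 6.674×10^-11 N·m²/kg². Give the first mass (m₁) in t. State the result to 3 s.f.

5.47×10^5 t

From Newton's law of gravitation: m₁ = F·r²/(G·m₂).
F = 9.29×10^-4 N; m₂ = 1.31×10^8 kg; r = 44.6 mi = 71777 m; G = 6.674×10^-11 N·m²/kg².
m₁ = 5.474×10^8 kg
5.474×10^8 kg × (1 t / 1000 kg) = 5.474×10^5 t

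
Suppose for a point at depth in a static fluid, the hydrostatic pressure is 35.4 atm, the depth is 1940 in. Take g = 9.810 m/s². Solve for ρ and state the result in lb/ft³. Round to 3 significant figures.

Solving P = ρ·g·h for ρ: ρ = P/(g·h).
P = 35.4 atm = 3.587×10^6 Pa; h = 1940 in = 49.28 m; g = 9.810 m/s².
ρ = 7420 kg/m³
7420 kg/m³ × (1 lb/ft³ / 16.02 kg/m³) = 463.2 lb/ft³

463 lb/ft³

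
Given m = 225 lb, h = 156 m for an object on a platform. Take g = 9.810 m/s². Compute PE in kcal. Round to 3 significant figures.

37.3 kcal

PE is given directly by: PE = mgh.
m = 225 lb = 102.1 kg; h = 156 m; g = 9.810 m/s².
PE = 1.562×10^5 J
1.562×10^5 J × (1 kcal / 4184 J) = 37.33 kcal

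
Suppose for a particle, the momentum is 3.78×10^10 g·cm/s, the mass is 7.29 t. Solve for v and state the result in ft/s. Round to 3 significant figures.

Rearranging: v = p/m.
p = 3.78×10^10 g·cm/s = 3.780×10^5 kg·m/s; m = 7.29 t = 7290 kg.
v = 51.85 m/s
51.85 m/s × (1 ft/s / 0.3048 m/s) = 170.1 ft/s

170 ft/s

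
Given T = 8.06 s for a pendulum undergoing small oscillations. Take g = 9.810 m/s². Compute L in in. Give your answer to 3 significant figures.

Rearranging: L = g·(T/2π)².
T = 8.06 s; g = 9.810 m/s².
L = 16.14 m
16.14 m × (1 in / 0.02540 m) = 635.5 in

636 in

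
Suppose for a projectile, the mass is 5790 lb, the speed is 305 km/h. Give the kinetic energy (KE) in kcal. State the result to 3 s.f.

2250 kcal

KE is given directly by: KE = ½mv².
m = 5790 lb = 2626 kg; v = 305 km/h = 84.72 m/s.
KE = 9.426×10^6 J
9.426×10^6 J × (1 kcal / 4184 J) = 2253 kcal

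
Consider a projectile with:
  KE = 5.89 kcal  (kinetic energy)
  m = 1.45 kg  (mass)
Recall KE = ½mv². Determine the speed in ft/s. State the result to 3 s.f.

Rearranging: v = √(2·KE/m).
KE = 5.89 kcal = 24644 J; m = 1.45 kg.
v = 184.4 m/s
184.4 m/s × (1 ft/s / 0.3048 m/s) = 604.9 ft/s

605 ft/s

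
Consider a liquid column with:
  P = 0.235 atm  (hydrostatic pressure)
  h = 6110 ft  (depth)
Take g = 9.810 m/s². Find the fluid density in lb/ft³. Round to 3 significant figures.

Rearranging P = ρ·g·h for ρ: ρ = P/(g·h).
P = 0.235 atm = 23811 Pa; h = 6110 ft = 1862 m; g = 9.810 m/s².
ρ = 1.303 kg/m³
1.303 kg/m³ × (1 lb/ft³ / 16.02 kg/m³) = 0.08137 lb/ft³

0.0814 lb/ft³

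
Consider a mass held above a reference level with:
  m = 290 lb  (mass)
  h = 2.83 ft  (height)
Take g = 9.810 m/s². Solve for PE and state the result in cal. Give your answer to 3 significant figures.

PE is given directly by: PE = mgh.
m = 290 lb = 131.5 kg; h = 2.83 ft = 0.8626 m; g = 9.810 m/s².
PE = 1113 J
1113 J × (1 cal / 4.184 J) = 266.0 cal

266 cal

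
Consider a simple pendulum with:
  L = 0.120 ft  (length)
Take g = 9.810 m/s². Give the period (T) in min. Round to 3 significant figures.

T is given directly by: T = 2π√(L/g).
L = 0.120 ft = 0.03658 m; g = 9.810 m/s².
T = 0.3837 s
0.3837 s × (1 min / 60.00 s) = 0.006394 min

0.00639 min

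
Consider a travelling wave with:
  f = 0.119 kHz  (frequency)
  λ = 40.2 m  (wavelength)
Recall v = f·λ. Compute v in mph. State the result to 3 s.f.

10700 mph

Directly: v = fλ.
f = 0.119 kHz = 119.0 Hz; λ = 40.2 m.
v = 4784 m/s
4784 m/s × (1 mph / 0.4470 m/s) = 10701 mph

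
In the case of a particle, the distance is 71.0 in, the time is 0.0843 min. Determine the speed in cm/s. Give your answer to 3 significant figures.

35.7 cm/s

Directly: v = d/t.
d = 71.0 in = 1.803 m; t = 0.0843 min = 5.058 s.
v = 0.3565 m/s
0.3565 m/s × (1 cm/s / 0.01000 m/s) = 35.65 cm/s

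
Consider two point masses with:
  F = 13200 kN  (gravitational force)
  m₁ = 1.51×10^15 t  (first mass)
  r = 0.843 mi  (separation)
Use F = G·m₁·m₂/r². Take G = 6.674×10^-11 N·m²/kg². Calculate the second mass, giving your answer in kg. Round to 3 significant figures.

2.41×10^5 kg

From Newton's law of gravitation: m₂ = F·r²/(G·m₁).
F = 13200 kN = 1.320×10^7 N; m₁ = 1.51×10^15 t = 1.510×10^18 kg; r = 0.843 mi = 1357 m; G = 6.674×10^-11 N·m²/kg².
m₂ = 2.411×10^5 kg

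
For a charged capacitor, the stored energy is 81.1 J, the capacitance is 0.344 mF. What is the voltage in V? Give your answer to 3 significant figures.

Rearranging: V = √(2E/C).
E = 81.1 J; C = 0.344 mF = 3.440×10^-4 F.
V = 686.7 V

687 V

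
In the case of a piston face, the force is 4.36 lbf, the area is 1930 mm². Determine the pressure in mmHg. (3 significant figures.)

75.4 mmHg

P is given directly by: P = F/A.
F = 4.36 lbf = 19.39 N; A = 1930 mm² = 0.001930 m².
P = 10049 Pa
10049 Pa × (1 mmHg / 133.3 Pa) = 75.37 mmHg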